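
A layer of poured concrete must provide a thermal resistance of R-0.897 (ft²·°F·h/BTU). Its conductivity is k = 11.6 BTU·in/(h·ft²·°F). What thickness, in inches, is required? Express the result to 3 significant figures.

10.4 in

L = R × k = 0.897 × 11.6 = 10.41 in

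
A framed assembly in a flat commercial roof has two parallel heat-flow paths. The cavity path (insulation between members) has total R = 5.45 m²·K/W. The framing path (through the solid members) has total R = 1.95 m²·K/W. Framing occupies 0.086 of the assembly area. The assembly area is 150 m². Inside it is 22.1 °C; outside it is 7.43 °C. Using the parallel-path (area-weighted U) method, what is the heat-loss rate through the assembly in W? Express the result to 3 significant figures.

U_eff = 0.914/5.45 + 0.086/1.95 = 0.1677 + 0.0441 = 0.2118
R_eff = 1/U_eff = 4.721 m²·K/W
Q = 150 × (22.1 − 7.43) / 4.721 = 466.1 W

466 W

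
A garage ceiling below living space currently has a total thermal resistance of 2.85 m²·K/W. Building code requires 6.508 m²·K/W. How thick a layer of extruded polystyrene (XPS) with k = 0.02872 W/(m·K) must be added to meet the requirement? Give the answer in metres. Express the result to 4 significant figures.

0.1051 m

ΔR = 6.508 − 2.85 = 3.658 m²·K/W
L = ΔR × k = 3.658 × 0.02872 = 0.10506 m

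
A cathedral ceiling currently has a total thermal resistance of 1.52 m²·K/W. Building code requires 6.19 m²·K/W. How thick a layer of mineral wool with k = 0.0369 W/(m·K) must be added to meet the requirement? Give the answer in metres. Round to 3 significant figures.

0.172 m

ΔR = 6.19 − 1.52 = 4.67 m²·K/W
L = ΔR × k = 4.67 × 0.0369 = 0.1723 m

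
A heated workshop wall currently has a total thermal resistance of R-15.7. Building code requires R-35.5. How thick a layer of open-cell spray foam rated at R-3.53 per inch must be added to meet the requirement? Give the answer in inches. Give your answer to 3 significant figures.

ΔR = 35.5 − 15.7 = 19.8 ft²·°F·h/BTU
L = ΔR / (R/in) = 19.8/3.53 = 5.609 in

5.61 in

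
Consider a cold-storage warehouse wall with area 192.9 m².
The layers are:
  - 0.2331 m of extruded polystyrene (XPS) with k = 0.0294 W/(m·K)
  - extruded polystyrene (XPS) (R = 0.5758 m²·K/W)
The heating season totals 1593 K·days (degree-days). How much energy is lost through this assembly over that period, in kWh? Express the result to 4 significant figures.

867.2 kWh

0.2331/0.0294 = 7.9286
R_total = 7.9286 + 0.5758 = 8.5044 m²·K/W
E = A × HDD × 24 / R / 1000 = 192.9 × 1593 × 24 / 8.5044 / 1000 = 867.2 kWh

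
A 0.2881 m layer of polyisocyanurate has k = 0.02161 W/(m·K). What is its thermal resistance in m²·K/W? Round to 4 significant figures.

R = L/k = 0.2881/0.02161 = 13.332 m²·K/W

13.33 m²·K/W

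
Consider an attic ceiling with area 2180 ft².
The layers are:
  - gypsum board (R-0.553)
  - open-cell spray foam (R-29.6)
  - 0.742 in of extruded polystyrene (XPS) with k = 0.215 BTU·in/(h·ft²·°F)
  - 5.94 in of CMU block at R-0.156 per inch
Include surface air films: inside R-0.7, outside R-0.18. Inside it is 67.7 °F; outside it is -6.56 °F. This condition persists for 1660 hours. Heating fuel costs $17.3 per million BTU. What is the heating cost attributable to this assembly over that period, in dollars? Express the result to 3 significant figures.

131 dollars

0.742/0.215 = 3.451
5.94 × 0.156 = 0.9266
R_total = 0.7 + 0.553 + 29.6 + 3.451 + 0.9266 + 0.18 = 35.41 ft²·°F·h/BTU
Q = 2180 × (67.7 − (-6.56)) / 35.41 = 4572 BTU/h
E = 4572 × 1660 = 7589000 BTU
Cost = 7589000/10⁶ × 17.3 = $131.3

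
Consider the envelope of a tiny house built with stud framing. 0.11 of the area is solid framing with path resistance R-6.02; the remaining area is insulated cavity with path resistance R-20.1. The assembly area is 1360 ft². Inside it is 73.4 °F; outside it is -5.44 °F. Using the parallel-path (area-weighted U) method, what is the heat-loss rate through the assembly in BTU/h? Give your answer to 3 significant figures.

6710 BTU/h

U_eff = 0.89/20.1 + 0.11/6.02 = 0.04428 + 0.01827 = 0.06255
R_eff = 1/U_eff = 15.99 ft²·°F·h/BTU
Q = 1360 × (73.4 − (-5.44)) / 15.99 = 6707 BTU/h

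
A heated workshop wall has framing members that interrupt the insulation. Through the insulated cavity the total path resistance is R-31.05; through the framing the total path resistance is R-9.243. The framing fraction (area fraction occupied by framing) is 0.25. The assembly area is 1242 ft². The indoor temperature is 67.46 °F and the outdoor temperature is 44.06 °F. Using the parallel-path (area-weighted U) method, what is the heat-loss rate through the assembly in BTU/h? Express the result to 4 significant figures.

1488 BTU/h

U_eff = 0.75/31.05 + 0.25/9.243 = 0.024155 + 0.027047 = 0.051202
R_eff = 1/U_eff = 19.53 ft²·°F·h/BTU
Q = 1242 × (67.46 − 44.06) / 19.53 = 1488.1 BTU/h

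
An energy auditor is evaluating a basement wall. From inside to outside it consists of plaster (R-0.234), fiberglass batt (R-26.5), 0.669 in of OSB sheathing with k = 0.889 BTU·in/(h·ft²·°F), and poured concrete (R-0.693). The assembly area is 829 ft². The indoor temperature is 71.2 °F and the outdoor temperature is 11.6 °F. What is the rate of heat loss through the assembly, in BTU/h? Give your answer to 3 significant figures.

0.669/0.889 = 0.7525
R_total = 0.234 + 26.5 + 0.7525 + 0.693 = 28.18 ft²·°F·h/BTU
Q = A·ΔT/R = 829 × (71.2 − 11.6) / 28.18 = 1753 BTU/h

1750 BTU/h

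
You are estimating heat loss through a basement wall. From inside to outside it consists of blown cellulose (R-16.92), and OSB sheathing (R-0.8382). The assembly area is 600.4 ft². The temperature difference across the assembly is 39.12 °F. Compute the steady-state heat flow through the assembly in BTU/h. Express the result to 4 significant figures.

R_total = 16.92 + 0.8382 = 17.758 ft²·°F·h/BTU
Q = A·ΔT/R = 600.4 × 39.12 / 17.758 = 1322.6 BTU/h

1323 BTU/h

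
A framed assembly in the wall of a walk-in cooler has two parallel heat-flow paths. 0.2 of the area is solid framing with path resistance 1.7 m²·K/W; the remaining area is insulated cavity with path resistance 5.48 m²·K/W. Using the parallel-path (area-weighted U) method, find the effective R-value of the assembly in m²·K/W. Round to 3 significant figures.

U_eff = 0.8/5.48 + 0.2/1.7 = 0.146 + 0.1176 = 0.2636
R_eff = 1/U_eff = 3.793 m²·K/W

3.79 m²·K/W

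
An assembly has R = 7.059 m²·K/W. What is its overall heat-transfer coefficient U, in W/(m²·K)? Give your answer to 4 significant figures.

U = 1/R = 1/7.059 = 0.14166

0.1417 W/(m²·K)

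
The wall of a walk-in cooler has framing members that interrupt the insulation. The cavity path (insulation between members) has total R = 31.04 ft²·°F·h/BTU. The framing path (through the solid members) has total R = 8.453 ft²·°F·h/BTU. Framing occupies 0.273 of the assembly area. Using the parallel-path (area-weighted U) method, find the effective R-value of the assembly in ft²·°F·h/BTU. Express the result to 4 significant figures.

17.95 ft²·°F·h/BTU

U_eff = 0.727/31.04 + 0.273/8.453 = 0.023421 + 0.032296 = 0.055718
R_eff = 1/U_eff = 17.948 ft²·°F·h/BTU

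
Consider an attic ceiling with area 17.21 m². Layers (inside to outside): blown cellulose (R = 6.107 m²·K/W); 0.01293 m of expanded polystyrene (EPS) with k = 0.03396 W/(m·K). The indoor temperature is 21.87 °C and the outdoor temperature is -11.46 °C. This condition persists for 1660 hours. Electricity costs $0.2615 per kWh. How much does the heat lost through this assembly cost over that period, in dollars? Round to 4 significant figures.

0.01293/0.03396 = 0.38074
R_total = 6.107 + 0.38074 = 6.4877 m²·K/W
Q = 17.21 × (21.87 − (-11.46)) / 6.4877 = 88.414 W
E = 88.414 W × 1660 h / 1000 = 146.77 kWh
Cost = 146.77 × 0.2615 = $38.38

38.38 dollars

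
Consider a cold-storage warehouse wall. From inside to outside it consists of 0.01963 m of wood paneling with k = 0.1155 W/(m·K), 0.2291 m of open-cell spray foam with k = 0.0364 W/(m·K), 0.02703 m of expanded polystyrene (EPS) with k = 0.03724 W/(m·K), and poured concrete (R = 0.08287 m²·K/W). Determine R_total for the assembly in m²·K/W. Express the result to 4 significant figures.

7.273 m²·K/W

0.01963/0.1155 = 0.16996
0.2291/0.0364 = 6.294
0.02703/0.03724 = 0.72583
R_total = 0.16996 + 6.294 + 0.72583 + 0.08287 = 7.2726 m²·K/W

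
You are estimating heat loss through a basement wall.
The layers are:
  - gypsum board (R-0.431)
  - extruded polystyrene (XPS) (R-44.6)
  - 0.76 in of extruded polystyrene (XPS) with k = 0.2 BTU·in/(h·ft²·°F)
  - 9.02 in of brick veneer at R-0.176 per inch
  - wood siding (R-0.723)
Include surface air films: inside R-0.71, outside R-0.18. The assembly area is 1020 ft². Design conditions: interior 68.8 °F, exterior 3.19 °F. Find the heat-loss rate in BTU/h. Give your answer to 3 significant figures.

0.76/0.2 = 3.8
9.02 × 0.176 = 1.588
R_total = 0.71 + 0.431 + 44.6 + 3.8 + 1.588 + 0.723 + 0.18 = 52.03 ft²·°F·h/BTU
Q = A·ΔT/R = 1020 × (68.8 − 3.19) / 52.03 = 1286 BTU/h

1290 BTU/h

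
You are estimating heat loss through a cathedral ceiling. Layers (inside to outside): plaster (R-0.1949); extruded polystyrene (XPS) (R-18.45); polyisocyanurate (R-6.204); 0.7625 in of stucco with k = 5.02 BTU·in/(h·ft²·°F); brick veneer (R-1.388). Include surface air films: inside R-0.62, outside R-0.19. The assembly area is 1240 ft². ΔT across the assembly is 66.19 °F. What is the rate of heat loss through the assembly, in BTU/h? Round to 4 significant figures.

0.7625/5.02 = 0.15189
R_total = 0.62 + 0.1949 + 18.45 + 6.204 + 0.15189 + 1.388 + 0.19 = 27.199 ft²·°F·h/BTU
Q = A·ΔT/R = 1240 × 66.19 / 27.199 = 3017.6 BTU/h

3018 BTU/h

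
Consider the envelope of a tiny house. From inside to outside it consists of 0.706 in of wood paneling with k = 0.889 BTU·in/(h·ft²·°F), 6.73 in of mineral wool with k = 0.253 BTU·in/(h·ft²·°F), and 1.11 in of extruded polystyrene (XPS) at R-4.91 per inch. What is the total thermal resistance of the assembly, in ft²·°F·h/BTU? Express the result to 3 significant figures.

0.706/0.889 = 0.7942
6.73/0.253 = 26.6
1.11 × 4.91 = 5.45
R_total = 0.7942 + 26.6 + 5.45 = 32.85 ft²·°F·h/BTU

32.8 ft²·°F·h/BTU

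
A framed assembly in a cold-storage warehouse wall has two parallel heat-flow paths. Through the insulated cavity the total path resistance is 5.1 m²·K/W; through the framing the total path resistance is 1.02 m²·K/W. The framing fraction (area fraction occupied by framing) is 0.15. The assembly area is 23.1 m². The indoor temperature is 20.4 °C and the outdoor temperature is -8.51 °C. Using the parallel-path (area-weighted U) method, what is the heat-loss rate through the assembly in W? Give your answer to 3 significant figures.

U_eff = 0.85/5.1 + 0.15/1.02 = 0.1667 + 0.1471 = 0.3137
R_eff = 1/U_eff = 3.188 m²·K/W
Q = 23.1 × (20.4 − (-8.51)) / 3.188 = 209.5 W

210 W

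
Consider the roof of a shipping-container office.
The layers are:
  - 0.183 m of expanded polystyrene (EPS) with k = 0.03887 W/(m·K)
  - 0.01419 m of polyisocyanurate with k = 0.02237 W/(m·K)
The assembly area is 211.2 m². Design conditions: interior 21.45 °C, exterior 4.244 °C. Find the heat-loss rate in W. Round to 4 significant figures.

680.2 W

0.183/0.03887 = 4.708
0.01419/0.02237 = 0.63433
R_total = 4.708 + 0.63433 = 5.3423 m²·K/W
Q = A·ΔT/R = 211.2 × (21.45 − 4.244) / 5.3423 = 680.21 W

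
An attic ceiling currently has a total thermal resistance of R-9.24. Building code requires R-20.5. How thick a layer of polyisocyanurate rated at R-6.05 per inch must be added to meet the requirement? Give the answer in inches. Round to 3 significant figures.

1.86 in

ΔR = 20.5 − 9.24 = 11.26 ft²·°F·h/BTU
L = ΔR / (R/in) = 11.26/6.05 = 1.861 in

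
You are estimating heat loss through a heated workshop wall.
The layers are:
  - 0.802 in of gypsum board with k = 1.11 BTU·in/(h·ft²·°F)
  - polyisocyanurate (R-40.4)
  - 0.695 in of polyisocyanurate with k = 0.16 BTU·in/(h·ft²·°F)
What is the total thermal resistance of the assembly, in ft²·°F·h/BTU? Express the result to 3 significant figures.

45.5 ft²·°F·h/BTU

0.802/1.11 = 0.7225
0.695/0.16 = 4.344
R_total = 0.7225 + 40.4 + 4.344 = 45.47 ft²·°F·h/BTU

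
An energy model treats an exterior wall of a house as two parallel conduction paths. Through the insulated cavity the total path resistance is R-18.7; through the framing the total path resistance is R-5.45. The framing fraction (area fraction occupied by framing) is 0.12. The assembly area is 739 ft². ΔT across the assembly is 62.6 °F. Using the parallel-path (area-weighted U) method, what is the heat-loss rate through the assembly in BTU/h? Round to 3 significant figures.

3200 BTU/h

U_eff = 0.88/18.7 + 0.12/5.45 = 0.04706 + 0.02202 = 0.06908
R_eff = 1/U_eff = 14.48 ft²·°F·h/BTU
Q = 739 × 62.6 / 14.48 = 3196 BTU/h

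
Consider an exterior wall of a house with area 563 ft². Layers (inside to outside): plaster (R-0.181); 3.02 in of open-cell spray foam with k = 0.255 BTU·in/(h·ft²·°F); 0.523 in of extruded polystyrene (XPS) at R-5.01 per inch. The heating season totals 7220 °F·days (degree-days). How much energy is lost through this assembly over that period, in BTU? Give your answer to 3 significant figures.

3.02/0.255 = 11.84
0.523 × 5.01 = 2.62
R_total = 0.181 + 11.84 + 2.62 = 14.64 ft²·°F·h/BTU
E = A × HDD × 24 / R = 563 × 7220 × 24 / 14.64 = 6662000 BTU

6660000 BTU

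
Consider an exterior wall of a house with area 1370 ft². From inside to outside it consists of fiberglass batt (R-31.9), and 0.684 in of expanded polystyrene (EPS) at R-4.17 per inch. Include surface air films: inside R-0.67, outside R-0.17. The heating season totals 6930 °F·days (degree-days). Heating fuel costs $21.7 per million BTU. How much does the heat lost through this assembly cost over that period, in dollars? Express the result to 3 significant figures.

139 dollars

0.684 × 4.17 = 2.852
R_total = 0.67 + 31.9 + 2.852 + 0.17 = 35.59 ft²·°F·h/BTU
E = A × HDD × 24 / R = 1370 × 6930 × 24 / 35.59 = 6402000 BTU
Cost = 6402000/10⁶ × 21.7 = $138.9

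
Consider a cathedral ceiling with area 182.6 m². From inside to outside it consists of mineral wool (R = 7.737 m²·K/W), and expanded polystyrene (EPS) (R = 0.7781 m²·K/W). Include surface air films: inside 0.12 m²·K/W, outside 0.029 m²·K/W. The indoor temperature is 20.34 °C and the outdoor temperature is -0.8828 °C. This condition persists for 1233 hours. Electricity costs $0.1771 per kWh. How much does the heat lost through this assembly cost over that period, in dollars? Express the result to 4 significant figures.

97.67 dollars

R_total = 0.12 + 7.737 + 0.7781 + 0.029 = 8.6641 m²·K/W
Q = 182.6 × (20.34 − (-0.8828)) / 8.6641 = 447.28 W
E = 447.28 W × 1233 h / 1000 = 551.5 kWh
Cost = 551.5 × 0.1771 = $97.67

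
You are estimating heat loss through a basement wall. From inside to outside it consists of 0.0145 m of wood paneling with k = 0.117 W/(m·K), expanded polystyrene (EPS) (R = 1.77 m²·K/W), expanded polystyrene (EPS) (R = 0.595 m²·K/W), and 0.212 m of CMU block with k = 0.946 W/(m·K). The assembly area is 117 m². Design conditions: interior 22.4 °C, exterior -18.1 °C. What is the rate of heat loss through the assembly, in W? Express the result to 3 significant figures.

0.0145/0.117 = 0.1239
0.212/0.946 = 0.2241
R_total = 0.1239 + 1.77 + 0.595 + 0.2241 = 2.713 m²·K/W
Q = A·ΔT/R = 117 × (22.4 − (-18.1)) / 2.713 = 1747 W

1750 W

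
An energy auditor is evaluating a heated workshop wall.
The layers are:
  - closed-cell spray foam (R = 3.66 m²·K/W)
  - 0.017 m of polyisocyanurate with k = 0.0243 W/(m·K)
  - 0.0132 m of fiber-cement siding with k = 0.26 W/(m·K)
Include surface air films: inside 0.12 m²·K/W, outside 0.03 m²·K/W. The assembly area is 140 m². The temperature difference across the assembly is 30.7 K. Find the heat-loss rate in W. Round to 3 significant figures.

942 W

0.017/0.0243 = 0.6996
0.0132/0.26 = 0.05077
R_total = 0.12 + 3.66 + 0.6996 + 0.05077 + 0.03 = 4.56 m²·K/W
Q = A·ΔT/R = 140 × 30.7 / 4.56 = 942.5 W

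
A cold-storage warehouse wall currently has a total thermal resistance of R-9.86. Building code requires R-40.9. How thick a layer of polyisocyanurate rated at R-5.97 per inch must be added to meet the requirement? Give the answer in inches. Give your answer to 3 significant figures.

ΔR = 40.9 − 9.86 = 31.04 ft²·°F·h/BTU
L = ΔR / (R/in) = 31.04/5.97 = 5.199 in

5.20 in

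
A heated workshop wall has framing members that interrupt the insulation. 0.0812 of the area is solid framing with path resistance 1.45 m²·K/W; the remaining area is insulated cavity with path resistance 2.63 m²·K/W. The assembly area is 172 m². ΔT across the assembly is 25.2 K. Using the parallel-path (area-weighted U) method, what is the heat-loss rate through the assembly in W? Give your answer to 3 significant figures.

1760 W

U_eff = 0.9188/2.63 + 0.0812/1.45 = 0.3494 + 0.056 = 0.4054
R_eff = 1/U_eff = 2.467 m²·K/W
Q = 172 × 25.2 / 2.467 = 1757 W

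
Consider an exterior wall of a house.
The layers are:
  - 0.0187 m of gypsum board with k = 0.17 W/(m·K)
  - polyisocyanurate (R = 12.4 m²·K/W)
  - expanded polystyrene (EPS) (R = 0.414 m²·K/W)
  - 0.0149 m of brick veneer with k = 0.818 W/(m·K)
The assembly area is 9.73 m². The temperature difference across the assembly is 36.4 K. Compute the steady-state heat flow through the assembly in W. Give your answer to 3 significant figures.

27.4 W

0.0187/0.17 = 0.11
0.0149/0.818 = 0.01822
R_total = 0.11 + 12.4 + 0.414 + 0.01822 = 12.94 m²·K/W
Q = A·ΔT/R = 9.73 × 36.4 / 12.94 = 27.37 W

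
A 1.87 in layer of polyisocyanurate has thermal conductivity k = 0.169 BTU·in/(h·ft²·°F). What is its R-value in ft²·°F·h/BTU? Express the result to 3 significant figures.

11.1 ft²·°F·h/BTU

R = L/k = 1.87/0.169 = 11.07 ft²·°F·h/BTU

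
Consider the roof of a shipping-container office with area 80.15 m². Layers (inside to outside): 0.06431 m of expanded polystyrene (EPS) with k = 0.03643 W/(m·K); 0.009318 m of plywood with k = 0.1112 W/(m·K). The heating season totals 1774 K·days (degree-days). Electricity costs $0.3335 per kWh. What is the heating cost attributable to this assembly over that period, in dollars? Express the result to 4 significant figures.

0.06431/0.03643 = 1.7653
0.009318/0.1112 = 0.083795
R_total = 1.7653 + 0.083795 = 1.8491 m²·K/W
E = A × HDD × 24 / R / 1000 = 80.15 × 1774 × 24 / 1.8491 / 1000 = 1845.5 kWh
Cost = 1845.5 × 0.3335 = $615.47

615.5 dollars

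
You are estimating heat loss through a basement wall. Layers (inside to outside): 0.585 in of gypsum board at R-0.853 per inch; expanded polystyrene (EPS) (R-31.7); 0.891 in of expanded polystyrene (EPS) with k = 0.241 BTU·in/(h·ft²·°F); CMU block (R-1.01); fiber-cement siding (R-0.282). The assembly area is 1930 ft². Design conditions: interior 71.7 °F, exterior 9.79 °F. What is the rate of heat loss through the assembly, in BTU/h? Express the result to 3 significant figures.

3210 BTU/h

0.585 × 0.853 = 0.499
0.891/0.241 = 3.697
R_total = 0.499 + 31.7 + 3.697 + 1.01 + 0.282 = 37.19 ft²·°F·h/BTU
Q = A·ΔT/R = 1930 × (71.7 − 9.79) / 37.19 = 3213 BTU/h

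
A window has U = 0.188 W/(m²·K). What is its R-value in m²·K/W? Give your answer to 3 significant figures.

R = 1/U = 1/0.188 = 5.319

5.32 m²·K/W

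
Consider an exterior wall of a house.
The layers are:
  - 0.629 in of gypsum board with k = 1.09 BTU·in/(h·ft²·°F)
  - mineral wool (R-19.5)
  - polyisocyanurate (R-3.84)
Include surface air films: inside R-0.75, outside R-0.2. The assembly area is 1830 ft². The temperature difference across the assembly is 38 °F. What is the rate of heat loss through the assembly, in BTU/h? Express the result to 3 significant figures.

0.629/1.09 = 0.5771
R_total = 0.75 + 0.5771 + 19.5 + 3.84 + 0.2 = 24.87 ft²·°F·h/BTU
Q = A·ΔT/R = 1830 × 38 / 24.87 = 2796 BTU/h

2800 BTU/h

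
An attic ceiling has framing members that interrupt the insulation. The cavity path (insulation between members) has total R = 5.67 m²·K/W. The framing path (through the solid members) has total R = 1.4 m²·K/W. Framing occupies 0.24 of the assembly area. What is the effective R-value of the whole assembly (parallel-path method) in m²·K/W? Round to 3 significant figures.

U_eff = 0.76/5.67 + 0.24/1.4 = 0.134 + 0.1714 = 0.3055
R_eff = 1/U_eff = 3.274 m²·K/W

3.27 m²·K/W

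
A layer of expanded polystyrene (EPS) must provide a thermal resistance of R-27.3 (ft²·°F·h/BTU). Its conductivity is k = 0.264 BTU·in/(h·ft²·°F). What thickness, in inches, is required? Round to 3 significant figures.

L = R × k = 27.3 × 0.264 = 7.207 in

7.21 in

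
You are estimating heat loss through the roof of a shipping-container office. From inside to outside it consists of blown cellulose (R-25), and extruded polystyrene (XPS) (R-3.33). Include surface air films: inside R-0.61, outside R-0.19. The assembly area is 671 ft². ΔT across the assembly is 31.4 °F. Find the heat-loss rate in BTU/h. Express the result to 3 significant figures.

723 BTU/h

R_total = 0.61 + 25 + 3.33 + 0.19 = 29.13 ft²·°F·h/BTU
Q = A·ΔT/R = 671 × 31.4 / 29.13 = 723.3 BTU/h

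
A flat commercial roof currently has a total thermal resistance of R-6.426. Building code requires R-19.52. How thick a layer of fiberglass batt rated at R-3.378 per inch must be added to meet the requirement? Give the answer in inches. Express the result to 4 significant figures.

ΔR = 19.52 − 6.426 = 13.094 ft²·°F·h/BTU
L = ΔR / (R/in) = 13.094/3.378 = 3.8763 in

3.876 in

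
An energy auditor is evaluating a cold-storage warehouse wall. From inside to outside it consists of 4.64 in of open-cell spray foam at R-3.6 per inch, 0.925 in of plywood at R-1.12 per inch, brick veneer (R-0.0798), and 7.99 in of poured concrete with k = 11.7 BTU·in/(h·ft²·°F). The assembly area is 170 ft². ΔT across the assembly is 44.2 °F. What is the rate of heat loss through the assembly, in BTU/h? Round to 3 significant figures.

4.64 × 3.6 = 16.7
0.925 × 1.12 = 1.036
7.99/11.7 = 0.6829
R_total = 16.7 + 1.036 + 0.0798 + 0.6829 = 18.5 ft²·°F·h/BTU
Q = A·ΔT/R = 170 × 44.2 / 18.5 = 406.1 BTU/h

406 BTU/h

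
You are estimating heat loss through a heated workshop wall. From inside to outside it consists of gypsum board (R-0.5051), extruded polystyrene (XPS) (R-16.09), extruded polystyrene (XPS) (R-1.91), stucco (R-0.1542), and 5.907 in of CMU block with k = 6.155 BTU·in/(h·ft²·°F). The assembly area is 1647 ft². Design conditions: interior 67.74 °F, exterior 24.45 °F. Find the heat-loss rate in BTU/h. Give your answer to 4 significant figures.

5.907/6.155 = 0.95971
R_total = 0.5051 + 16.09 + 1.91 + 0.1542 + 0.95971 = 19.619 ft²·°F·h/BTU
Q = A·ΔT/R = 1647 × (67.74 − 24.45) / 19.619 = 3634.2 BTU/h

3634 BTU/h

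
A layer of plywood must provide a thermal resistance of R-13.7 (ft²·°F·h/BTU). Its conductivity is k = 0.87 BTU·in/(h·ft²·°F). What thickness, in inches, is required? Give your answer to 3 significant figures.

L = R × k = 13.7 × 0.87 = 11.92 in

11.9 in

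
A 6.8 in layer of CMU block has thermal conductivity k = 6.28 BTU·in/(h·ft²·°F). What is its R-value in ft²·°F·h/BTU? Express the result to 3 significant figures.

1.08 ft²·°F·h/BTU

R = L/k = 6.8/6.28 = 1.083 ft²·°F·h/BTU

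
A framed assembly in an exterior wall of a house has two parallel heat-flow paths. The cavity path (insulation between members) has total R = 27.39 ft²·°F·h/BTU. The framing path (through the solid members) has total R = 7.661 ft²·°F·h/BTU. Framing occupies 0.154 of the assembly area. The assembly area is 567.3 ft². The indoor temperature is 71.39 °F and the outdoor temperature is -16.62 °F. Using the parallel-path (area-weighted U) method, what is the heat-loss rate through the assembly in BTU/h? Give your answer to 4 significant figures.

2546 BTU/h

U_eff = 0.846/27.39 + 0.154/7.661 = 0.030887 + 0.020102 = 0.050989
R_eff = 1/U_eff = 19.612 ft²·°F·h/BTU
Q = 567.3 × (71.39 − (-16.62)) / 19.612 = 2545.8 BTU/h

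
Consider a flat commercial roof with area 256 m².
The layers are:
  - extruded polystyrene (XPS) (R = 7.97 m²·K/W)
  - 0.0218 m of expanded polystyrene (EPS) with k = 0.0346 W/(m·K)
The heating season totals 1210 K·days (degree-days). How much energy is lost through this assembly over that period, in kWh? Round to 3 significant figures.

864 kWh

0.0218/0.0346 = 0.6301
R_total = 7.97 + 0.6301 = 8.6 m²·K/W
E = A × HDD × 24 / R / 1000 = 256 × 1210 × 24 / 8.6 / 1000 = 864.4 kWh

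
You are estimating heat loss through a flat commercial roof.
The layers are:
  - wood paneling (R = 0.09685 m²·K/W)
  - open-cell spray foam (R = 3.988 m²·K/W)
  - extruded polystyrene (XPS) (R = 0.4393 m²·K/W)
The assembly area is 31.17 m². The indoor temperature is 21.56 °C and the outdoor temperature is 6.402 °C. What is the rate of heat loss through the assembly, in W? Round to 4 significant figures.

104.4 W

R_total = 0.09685 + 3.988 + 0.4393 = 4.5241 m²·K/W
Q = A·ΔT/R = 31.17 × (21.56 − 6.402) / 4.5241 = 104.43 W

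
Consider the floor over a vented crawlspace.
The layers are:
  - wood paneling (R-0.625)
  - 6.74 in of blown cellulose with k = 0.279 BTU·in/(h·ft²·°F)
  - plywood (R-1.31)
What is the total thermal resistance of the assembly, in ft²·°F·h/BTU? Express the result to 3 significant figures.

6.74/0.279 = 24.16
R_total = 0.625 + 24.16 + 1.31 = 26.09 ft²·°F·h/BTU

26.1 ft²·°F·h/BTU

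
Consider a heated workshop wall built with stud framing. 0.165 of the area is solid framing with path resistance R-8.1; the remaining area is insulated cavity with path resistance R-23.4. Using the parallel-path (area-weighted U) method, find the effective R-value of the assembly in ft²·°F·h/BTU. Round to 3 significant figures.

17.8 ft²·°F·h/BTU

U_eff = 0.835/23.4 + 0.165/8.1 = 0.03568 + 0.02037 = 0.05605
R_eff = 1/U_eff = 17.84 ft²·°F·h/BTU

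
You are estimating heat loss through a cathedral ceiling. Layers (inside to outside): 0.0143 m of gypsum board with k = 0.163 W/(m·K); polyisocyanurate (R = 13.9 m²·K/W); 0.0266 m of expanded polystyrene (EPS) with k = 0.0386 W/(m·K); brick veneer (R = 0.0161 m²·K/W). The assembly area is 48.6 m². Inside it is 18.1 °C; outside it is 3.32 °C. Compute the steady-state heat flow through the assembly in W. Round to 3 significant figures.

0.0143/0.163 = 0.08773
0.0266/0.0386 = 0.6891
R_total = 0.08773 + 13.9 + 0.6891 + 0.0161 = 14.69 m²·K/W
Q = A·ΔT/R = 48.6 × (18.1 − 3.32) / 14.69 = 48.89 W

48.9 W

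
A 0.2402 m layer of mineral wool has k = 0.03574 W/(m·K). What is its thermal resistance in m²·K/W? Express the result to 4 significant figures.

6.721 m²·K/W

R = L/k = 0.2402/0.03574 = 6.7208 m²·K/W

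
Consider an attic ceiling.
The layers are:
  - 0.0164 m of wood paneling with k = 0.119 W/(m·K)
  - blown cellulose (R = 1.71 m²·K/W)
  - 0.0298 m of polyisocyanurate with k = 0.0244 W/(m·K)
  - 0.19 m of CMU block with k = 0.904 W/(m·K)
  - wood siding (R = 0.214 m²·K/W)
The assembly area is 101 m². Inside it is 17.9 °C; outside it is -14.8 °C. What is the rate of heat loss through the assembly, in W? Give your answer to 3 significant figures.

945 W

0.0164/0.119 = 0.1378
0.0298/0.0244 = 1.221
0.19/0.904 = 0.2102
R_total = 0.1378 + 1.71 + 1.221 + 0.2102 + 0.214 = 3.493 m²·K/W
Q = A·ΔT/R = 101 × (17.9 − (-14.8)) / 3.493 = 945.4 W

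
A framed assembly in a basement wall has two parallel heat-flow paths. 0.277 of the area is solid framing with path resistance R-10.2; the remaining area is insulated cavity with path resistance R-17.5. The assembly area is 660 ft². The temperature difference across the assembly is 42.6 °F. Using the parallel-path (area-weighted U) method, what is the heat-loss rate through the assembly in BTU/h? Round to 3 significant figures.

1930 BTU/h

U_eff = 0.723/17.5 + 0.277/10.2 = 0.04131 + 0.02716 = 0.06847
R_eff = 1/U_eff = 14.6 ft²·°F·h/BTU
Q = 660 × 42.6 / 14.6 = 1925 BTU/h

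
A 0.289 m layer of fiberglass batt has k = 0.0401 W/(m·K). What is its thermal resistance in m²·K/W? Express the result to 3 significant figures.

R = L/k = 0.289/0.0401 = 7.207 m²·K/W

7.21 m²·K/W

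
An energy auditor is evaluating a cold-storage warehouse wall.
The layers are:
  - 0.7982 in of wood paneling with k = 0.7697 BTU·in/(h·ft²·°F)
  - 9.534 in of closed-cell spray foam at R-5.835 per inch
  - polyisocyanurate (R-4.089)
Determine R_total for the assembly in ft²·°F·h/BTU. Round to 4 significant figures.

0.7982/0.7697 = 1.037
9.534 × 5.835 = 55.631
R_total = 1.037 + 55.631 + 4.089 = 60.757 ft²·°F·h/BTU

60.76 ft²·°F·h/BTU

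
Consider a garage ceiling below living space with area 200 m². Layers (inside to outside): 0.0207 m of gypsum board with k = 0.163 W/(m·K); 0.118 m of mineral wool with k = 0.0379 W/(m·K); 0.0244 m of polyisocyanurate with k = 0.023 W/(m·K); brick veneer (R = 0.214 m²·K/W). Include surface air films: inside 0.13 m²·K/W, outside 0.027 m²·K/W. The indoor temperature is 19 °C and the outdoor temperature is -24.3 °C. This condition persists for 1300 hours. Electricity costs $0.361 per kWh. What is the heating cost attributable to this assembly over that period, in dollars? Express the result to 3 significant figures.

870 dollars

0.0207/0.163 = 0.127
0.118/0.0379 = 3.113
0.0244/0.023 = 1.061
R_total = 0.13 + 0.127 + 3.113 + 1.061 + 0.214 + 0.027 = 4.672 m²·K/W
Q = 200 × (19 − (-24.3)) / 4.672 = 1853 W
E = 1853 W × 1300 h / 1000 = 2410 kWh
Cost = 2410 × 0.361 = $869.8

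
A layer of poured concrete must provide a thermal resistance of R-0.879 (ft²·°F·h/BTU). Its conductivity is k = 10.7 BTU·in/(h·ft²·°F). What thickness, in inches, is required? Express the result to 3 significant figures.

9.41 in

L = R × k = 0.879 × 10.7 = 9.405 in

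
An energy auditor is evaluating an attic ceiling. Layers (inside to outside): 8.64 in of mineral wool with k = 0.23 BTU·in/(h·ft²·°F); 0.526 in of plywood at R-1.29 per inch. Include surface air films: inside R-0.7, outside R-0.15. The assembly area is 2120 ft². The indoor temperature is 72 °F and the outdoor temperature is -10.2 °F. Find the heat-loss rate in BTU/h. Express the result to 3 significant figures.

8.64/0.23 = 37.57
0.526 × 1.29 = 0.6785
R_total = 0.7 + 37.57 + 0.6785 + 0.15 = 39.09 ft²·°F·h/BTU
Q = A·ΔT/R = 2120 × (72 − (-10.2)) / 39.09 = 4458 BTU/h

4460 BTU/h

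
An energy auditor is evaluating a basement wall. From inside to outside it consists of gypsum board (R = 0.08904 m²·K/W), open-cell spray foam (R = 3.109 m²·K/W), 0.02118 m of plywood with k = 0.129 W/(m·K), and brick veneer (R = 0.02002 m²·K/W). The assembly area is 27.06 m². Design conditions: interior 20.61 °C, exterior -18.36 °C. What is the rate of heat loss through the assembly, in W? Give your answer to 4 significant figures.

0.02118/0.129 = 0.16419
R_total = 0.08904 + 3.109 + 0.16419 + 0.02002 = 3.3822 m²·K/W
Q = A·ΔT/R = 27.06 × (20.61 − (-18.36)) / 3.3822 = 311.78 W

311.8 W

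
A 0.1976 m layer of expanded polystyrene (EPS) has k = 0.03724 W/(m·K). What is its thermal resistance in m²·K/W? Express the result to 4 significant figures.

R = L/k = 0.1976/0.03724 = 5.3061 m²·K/W

5.306 m²·K/W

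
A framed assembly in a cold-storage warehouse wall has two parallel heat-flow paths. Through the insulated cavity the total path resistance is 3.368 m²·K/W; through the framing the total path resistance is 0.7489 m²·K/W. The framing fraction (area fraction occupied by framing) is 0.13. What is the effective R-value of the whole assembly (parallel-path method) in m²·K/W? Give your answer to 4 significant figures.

2.315 m²·K/W

U_eff = 0.87/3.368 + 0.13/0.7489 = 0.25831 + 0.17359 = 0.4319
R_eff = 1/U_eff = 2.3153 m²·K/W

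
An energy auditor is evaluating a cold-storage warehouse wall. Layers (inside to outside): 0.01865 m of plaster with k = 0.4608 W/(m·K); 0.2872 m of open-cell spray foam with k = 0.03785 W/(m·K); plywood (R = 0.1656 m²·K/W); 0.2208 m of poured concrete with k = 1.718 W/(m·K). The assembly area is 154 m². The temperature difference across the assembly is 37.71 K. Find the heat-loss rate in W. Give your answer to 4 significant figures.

0.01865/0.4608 = 0.040473
0.2872/0.03785 = 7.5878
0.2208/1.718 = 0.12852
R_total = 0.040473 + 7.5878 + 0.1656 + 0.12852 = 7.9224 m²·K/W
Q = A·ΔT/R = 154 × 37.71 / 7.9224 = 733.02 W

733.0 W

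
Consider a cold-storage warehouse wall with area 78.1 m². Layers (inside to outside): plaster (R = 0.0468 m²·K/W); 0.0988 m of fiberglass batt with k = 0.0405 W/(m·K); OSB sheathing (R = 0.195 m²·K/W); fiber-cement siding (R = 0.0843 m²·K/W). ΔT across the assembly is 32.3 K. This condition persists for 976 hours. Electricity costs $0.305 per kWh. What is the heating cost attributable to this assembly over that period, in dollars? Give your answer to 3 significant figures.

272 dollars

0.0988/0.0405 = 2.44
R_total = 0.0468 + 2.44 + 0.195 + 0.0843 = 2.766 m²·K/W
Q = 78.1 × 32.3 / 2.766 = 912.1 W
E = 912.1 W × 976 h / 1000 = 890.3 kWh
Cost = 890.3 × 0.305 = $271.5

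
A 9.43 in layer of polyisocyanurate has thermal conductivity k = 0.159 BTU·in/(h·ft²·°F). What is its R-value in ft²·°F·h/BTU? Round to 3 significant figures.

59.3 ft²·°F·h/BTU

R = L/k = 9.43/0.159 = 59.31 ft²·°F·h/BTU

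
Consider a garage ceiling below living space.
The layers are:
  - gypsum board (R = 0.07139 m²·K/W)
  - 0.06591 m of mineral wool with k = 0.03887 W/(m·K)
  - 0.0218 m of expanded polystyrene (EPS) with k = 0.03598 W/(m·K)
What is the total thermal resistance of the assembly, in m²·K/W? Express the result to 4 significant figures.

0.06591/0.03887 = 1.6957
0.0218/0.03598 = 0.60589
R_total = 0.07139 + 1.6957 + 0.60589 = 2.3729 m²·K/W

2.373 m²·K/W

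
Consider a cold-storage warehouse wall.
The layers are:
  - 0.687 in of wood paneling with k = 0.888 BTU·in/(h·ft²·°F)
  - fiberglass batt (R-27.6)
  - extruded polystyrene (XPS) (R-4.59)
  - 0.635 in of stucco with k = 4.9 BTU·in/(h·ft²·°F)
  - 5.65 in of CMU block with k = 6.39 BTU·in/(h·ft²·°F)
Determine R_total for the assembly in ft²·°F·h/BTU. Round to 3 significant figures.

0.687/0.888 = 0.7736
0.635/4.9 = 0.1296
5.65/6.39 = 0.8842
R_total = 0.7736 + 27.6 + 4.59 + 0.1296 + 0.8842 = 33.98 ft²·°F·h/BTU

34.0 ft²·°F·h/BTU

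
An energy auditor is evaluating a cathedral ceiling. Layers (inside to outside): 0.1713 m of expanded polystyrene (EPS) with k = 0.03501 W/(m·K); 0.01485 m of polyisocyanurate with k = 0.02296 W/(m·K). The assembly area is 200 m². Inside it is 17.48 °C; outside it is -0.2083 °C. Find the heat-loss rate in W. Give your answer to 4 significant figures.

0.1713/0.03501 = 4.8929
0.01485/0.02296 = 0.64678
R_total = 4.8929 + 0.64678 = 5.5397 m²·K/W
Q = A·ΔT/R = 200 × (17.48 − (-0.2083)) / 5.5397 = 638.61 W

638.6 W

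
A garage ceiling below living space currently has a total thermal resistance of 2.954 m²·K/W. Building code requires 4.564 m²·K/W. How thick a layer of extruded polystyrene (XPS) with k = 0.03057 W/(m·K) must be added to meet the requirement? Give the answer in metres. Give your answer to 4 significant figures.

ΔR = 4.564 − 2.954 = 1.61 m²·K/W
L = ΔR × k = 1.61 × 0.03057 = 0.049218 m

0.04922 m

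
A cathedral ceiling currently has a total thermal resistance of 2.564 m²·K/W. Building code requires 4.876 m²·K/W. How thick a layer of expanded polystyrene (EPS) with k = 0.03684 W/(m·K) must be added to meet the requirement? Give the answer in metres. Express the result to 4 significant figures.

0.08517 m

ΔR = 4.876 − 2.564 = 2.312 m²·K/W
L = ΔR × k = 2.312 × 0.03684 = 0.085174 m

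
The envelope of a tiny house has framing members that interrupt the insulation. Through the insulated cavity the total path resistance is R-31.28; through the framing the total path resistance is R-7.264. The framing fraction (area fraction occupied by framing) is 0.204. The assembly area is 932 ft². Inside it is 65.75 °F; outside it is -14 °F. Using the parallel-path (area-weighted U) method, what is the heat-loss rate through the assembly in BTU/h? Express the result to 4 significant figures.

U_eff = 0.796/31.28 + 0.204/7.264 = 0.025448 + 0.028084 = 0.053531
R_eff = 1/U_eff = 18.681 ft²·°F·h/BTU
Q = 932 × (65.75 − (-14)) / 18.681 = 3978.8 BTU/h

3979 BTU/h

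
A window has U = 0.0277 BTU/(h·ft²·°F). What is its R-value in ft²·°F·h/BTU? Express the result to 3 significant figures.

36.1 ft²·°F·h/BTU

R = 1/U = 1/0.0277 = 36.1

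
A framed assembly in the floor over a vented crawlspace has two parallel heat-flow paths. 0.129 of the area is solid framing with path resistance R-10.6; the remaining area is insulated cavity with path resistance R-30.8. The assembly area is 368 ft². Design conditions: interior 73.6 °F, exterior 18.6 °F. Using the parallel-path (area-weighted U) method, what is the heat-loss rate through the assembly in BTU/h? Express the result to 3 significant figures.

U_eff = 0.871/30.8 + 0.129/10.6 = 0.02828 + 0.01217 = 0.04045
R_eff = 1/U_eff = 24.72 ft²·°F·h/BTU
Q = 368 × (73.6 − 18.6) / 24.72 = 818.7 BTU/h

819 BTU/h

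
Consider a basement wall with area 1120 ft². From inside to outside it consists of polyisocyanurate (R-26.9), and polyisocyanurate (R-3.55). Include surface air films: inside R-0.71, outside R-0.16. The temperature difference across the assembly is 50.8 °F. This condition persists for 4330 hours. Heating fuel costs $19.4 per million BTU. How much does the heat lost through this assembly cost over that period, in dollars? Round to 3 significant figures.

153 dollars

R_total = 0.71 + 26.9 + 3.55 + 0.16 = 31.32 ft²·°F·h/BTU
Q = 1120 × 50.8 / 31.32 = 1817 BTU/h
E = 1817 × 4330 = 7866000 BTU
Cost = 7866000/10⁶ × 19.4 = $152.6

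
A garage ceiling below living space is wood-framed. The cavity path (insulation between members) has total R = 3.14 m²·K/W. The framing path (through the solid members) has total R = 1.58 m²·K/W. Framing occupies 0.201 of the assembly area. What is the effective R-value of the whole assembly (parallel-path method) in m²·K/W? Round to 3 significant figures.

U_eff = 0.799/3.14 + 0.201/1.58 = 0.2545 + 0.1272 = 0.3817
R_eff = 1/U_eff = 2.62 m²·K/W

2.62 m²·K/W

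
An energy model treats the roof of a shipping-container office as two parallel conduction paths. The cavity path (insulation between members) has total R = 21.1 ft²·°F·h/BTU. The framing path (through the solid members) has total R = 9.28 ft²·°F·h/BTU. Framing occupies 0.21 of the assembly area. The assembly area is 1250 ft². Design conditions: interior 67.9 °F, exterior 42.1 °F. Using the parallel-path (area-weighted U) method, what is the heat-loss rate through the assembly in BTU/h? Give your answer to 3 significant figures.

1940 BTU/h

U_eff = 0.79/21.1 + 0.21/9.28 = 0.03744 + 0.02263 = 0.06007
R_eff = 1/U_eff = 16.65 ft²·°F·h/BTU
Q = 1250 × (67.9 − 42.1) / 16.65 = 1937 BTU/h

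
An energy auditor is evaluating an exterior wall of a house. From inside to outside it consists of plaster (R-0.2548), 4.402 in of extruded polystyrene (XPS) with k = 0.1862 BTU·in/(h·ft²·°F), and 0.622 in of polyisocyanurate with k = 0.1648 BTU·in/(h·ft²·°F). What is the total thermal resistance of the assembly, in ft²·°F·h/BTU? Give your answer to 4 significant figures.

27.67 ft²·°F·h/BTU

4.402/0.1862 = 23.641
0.622/0.1648 = 3.7743
R_total = 0.2548 + 23.641 + 3.7743 = 27.67 ft²·°F·h/BTU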